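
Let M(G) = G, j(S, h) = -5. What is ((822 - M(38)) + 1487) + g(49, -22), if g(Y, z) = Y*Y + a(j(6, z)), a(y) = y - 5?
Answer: 4662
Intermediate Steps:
a(y) = -5 + y
g(Y, z) = -10 + Y**2 (g(Y, z) = Y*Y + (-5 - 5) = Y**2 - 10 = -10 + Y**2)
((822 - M(38)) + 1487) + g(49, -22) = ((822 - 1*38) + 1487) + (-10 + 49**2) = ((822 - 38) + 1487) + (-10 + 2401) = (784 + 1487) + 2391 = 2271 + 2391 = 4662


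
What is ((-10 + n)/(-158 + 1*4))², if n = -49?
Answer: 3481/23716 ≈ 0.14678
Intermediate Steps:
((-10 + n)/(-158 + 1*4))² = ((-10 - 49)/(-158 + 1*4))² = (-59/(-158 + 4))² = (-59/(-154))² = (-59*(-1/154))² = (59/154)² = 3481/23716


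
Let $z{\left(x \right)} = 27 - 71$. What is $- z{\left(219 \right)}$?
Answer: $44$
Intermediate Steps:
$z{\left(x \right)} = -44$
$- z{\left(219 \right)} = \left(-1\right) \left(-44\right) = 44$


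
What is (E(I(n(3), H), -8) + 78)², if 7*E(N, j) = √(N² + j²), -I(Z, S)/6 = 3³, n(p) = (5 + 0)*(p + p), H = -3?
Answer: 324424/49 + 312*√6577/7 ≈ 10236.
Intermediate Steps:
n(p) = 10*p (n(p) = 5*(2*p) = 10*p)
I(Z, S) = -162 (I(Z, S) = -6*3³ = -6*27 = -162)
E(N, j) = √(N² + j²)/7
(E(I(n(3), H), -8) + 78)² = (√((-162)² + (-8)²)/7 + 78)² = (√(26244 + 64)/7 + 78)² = (√26308/7 + 78)² = ((2*√6577)/7 + 78)² = (2*√6577/7 + 78)² = (78 + 2*√6577/7)²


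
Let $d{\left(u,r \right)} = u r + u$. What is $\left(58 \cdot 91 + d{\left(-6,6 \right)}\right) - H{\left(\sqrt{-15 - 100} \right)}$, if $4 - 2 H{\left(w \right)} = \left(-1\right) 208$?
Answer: $5130$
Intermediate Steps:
$H{\left(w \right)} = 106$ ($H{\left(w \right)} = 2 - \frac{\left(-1\right) 208}{2} = 2 - -104 = 2 + 104 = 106$)
$d{\left(u,r \right)} = u + r u$ ($d{\left(u,r \right)} = r u + u = u + r u$)
$\left(58 \cdot 91 + d{\left(-6,6 \right)}\right) - H{\left(\sqrt{-15 - 100} \right)} = \left(58 \cdot 91 - 6 \left(1 + 6\right)\right) - 106 = \left(5278 - 42\right) - 106 = 5236 - 106 = 5130$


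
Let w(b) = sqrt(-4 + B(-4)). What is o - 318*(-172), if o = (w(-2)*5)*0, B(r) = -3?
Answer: 54696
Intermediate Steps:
w(b) = I*sqrt(7) (w(b) = sqrt(-4 - 3) = sqrt(-7) = I*sqrt(7))
o = 0 (o = ((I*sqrt(7))*5)*0 = (5*I*sqrt(7))*0 = 0)
o - 318*(-172) = 0 - 318*(-172) = 0 + 54696 = 54696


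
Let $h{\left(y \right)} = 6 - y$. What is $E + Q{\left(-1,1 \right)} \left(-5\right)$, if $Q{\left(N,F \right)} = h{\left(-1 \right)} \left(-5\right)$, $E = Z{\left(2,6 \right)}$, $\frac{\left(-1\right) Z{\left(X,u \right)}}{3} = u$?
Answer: $157$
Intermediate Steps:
$Z{\left(X,u \right)} = - 3 u$
$E = -18$ ($E = \left(-3\right) 6 = -18$)
$Q{\left(N,F \right)} = -35$ ($Q{\left(N,F \right)} = \left(6 - -1\right) \left(-5\right) = \left(6 + 1\right) \left(-5\right) = 7 \left(-5\right) = -35$)
$E + Q{\left(-1,1 \right)} \left(-5\right) = -18 - -175 = -18 + 175 = 157$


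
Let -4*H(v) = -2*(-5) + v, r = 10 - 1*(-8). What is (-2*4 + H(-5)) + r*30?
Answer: 2123/4 ≈ 530.75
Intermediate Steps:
r = 18 (r = 10 + 8 = 18)
H(v) = -5/2 - v/4 (H(v) = -(-2*(-5) + v)/4 = -(10 + v)/4 = -5/2 - v/4)
(-2*4 + H(-5)) + r*30 = (-2*4 + (-5/2 - ¼*(-5))) + 18*30 = (-8 + (-5/2 + 5/4)) + 540 = (-8 - 5/4) + 540 = -37/4 + 540 = 2123/4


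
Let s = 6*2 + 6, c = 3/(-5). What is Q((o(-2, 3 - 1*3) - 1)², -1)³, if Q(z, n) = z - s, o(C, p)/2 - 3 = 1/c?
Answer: -2571353/729 ≈ -3527.2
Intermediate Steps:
c = -⅗ (c = 3*(-⅕) = -⅗ ≈ -0.60000)
s = 18 (s = 12 + 6 = 18)
o(C, p) = 8/3 (o(C, p) = 6 + 2/(-⅗) = 6 + 2*(-5/3) = 6 - 10/3 = 8/3)
Q(z, n) = -18 + z (Q(z, n) = z - 1*18 = z - 18 = -18 + z)
Q((o(-2, 3 - 1*3) - 1)², -1)³ = (-18 + (8/3 - 1)²)³ = (-18 + (5/3)²)³ = (-18 + 25/9)³ = (-137/9)³ = -2571353/729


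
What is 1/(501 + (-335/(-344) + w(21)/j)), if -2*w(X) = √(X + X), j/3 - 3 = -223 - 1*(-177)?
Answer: 178204728/89454110899 - 1376*√42/89454110899 ≈ 0.0019920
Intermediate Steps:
j = -129 (j = 9 + 3*(-223 - 1*(-177)) = 9 + 3*(-223 + 177) = 9 + 3*(-46) = 9 - 138 = -129)
w(X) = -√2*√X/2 (w(X) = -√(X + X)/2 = -√2*√X/2)
1/(501 + (-335/(-344) + w(21)/j)) = 1/(501 + (-335/(-344) - √2*√21/2/(-129))) = 1/(501 + (-335*(-1/344) - √42/2*(-1/129))) = 1/(501 + (335/344 + √42/258)) = 1/(172679/344 + √42/258)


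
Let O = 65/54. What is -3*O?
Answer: -65/18 ≈ -3.6111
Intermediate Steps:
O = 65/54 (O = 65*(1/54) = 65/54 ≈ 1.2037)
-3*O = -3*65/54 = -65/18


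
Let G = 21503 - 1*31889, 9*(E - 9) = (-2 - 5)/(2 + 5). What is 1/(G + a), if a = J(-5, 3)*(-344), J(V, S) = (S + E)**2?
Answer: -81/4779722 ≈ -1.6947e-5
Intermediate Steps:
E = 80/9 (E = 9 + ((-2 - 5)/(2 + 5))/9 = 9 + (-7/7)/9 = 9 + (-7*1/7)/9 = 9 + (1/9)*(-1) = 9 - 1/9 = 80/9 ≈ 8.8889)
J(V, S) = (80/9 + S)**2 (J(V, S) = (S + 80/9)**2 = (80/9 + S)**2)
G = -10386 (G = 21503 - 31889 = -10386)
a = -3938456/81 (a = ((80 + 9*3)**2/81)*(-344) = ((80 + 27)**2/81)*(-344) = ((1/81)*107**2)*(-344) = ((1/81)*11449)*(-344) = (11449/81)*(-344) = -3938456/81 ≈ -48623.)
1/(G + a) = 1/(-10386 - 3938456/81) = 1/(-4779722/81) = -81/4779722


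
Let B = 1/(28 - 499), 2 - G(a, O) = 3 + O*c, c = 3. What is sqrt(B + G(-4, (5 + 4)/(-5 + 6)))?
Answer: 11*I*sqrt(51339)/471 ≈ 5.2917*I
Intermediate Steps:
G(a, O) = -1 - 3*O (G(a, O) = 2 - (3 + O*3) = 2 - (3 + 3*O) = 2 + (-3 - 3*O) = -1 - 3*O)
B = -1/471 (B = 1/(-471) = -1/471 ≈ -0.0021231)
sqrt(B + G(-4, (5 + 4)/(-5 + 6))) = sqrt(-1/471 + (-1 - 3*(5 + 4)/(-5 + 6))) = sqrt(-1/471 + (-1 - 27/1)) = sqrt(-1/471 + (-1 - 27)) = sqrt(-1/471 - 28) = sqrt(-13189/471) = 11*I*sqrt(51339)/471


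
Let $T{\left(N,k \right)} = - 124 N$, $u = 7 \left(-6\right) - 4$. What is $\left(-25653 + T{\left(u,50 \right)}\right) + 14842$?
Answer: $-5107$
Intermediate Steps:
$u = -46$ ($u = -42 - 4 = -46$)
$\left(-25653 + T{\left(u,50 \right)}\right) + 14842 = \left(-25653 - -5704\right) + 14842 = \left(-25653 + 5704\right) + 14842 = -19949 + 14842 = -5107$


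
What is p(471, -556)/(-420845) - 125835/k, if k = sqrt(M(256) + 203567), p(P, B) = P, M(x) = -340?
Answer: -471/420845 - 125835*sqrt(203227)/203227 ≈ -279.13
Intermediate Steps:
k = sqrt(203227) (k = sqrt(-340 + 203567) = sqrt(203227) ≈ 450.81)
p(471, -556)/(-420845) - 125835/k = 471/(-420845) - 125835*sqrt(203227)/203227 = 471*(-1/420845) - 125835*sqrt(203227)/203227 = -471/420845 - 125835*sqrt(203227)/203227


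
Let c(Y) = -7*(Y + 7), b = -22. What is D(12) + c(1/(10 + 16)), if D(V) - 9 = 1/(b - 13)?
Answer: -36671/910 ≈ -40.298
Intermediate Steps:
D(V) = 314/35 (D(V) = 9 + 1/(-22 - 13) = 9 + 1/(-35) = 9 - 1/35 = 314/35)
c(Y) = -49 - 7*Y (c(Y) = -7*(7 + Y) = -49 - 7*Y)
D(12) + c(1/(10 + 16)) = 314/35 + (-49 - 7/(10 + 16)) = 314/35 + (-49 - 7/26) = 314/35 - 1281/26 = -36671/910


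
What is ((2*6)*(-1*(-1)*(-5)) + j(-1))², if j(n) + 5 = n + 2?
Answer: 4096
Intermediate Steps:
j(n) = -3 + n (j(n) = -5 + (n + 2) = -5 + (2 + n) = -3 + n)
((2*6)*(-1*(-1)*(-5)) + j(-1))² = ((2*6)*(-1*(-1)*(-5)) + (-3 - 1))² = (12*(1*(-5)) - 4)² = (12*(-5) - 4)² = (-60 - 4)² = (-64)² = 4096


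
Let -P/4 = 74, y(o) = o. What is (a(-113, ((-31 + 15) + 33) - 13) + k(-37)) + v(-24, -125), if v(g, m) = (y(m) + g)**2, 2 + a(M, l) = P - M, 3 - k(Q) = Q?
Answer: 22056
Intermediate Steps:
P = -296 (P = -4*74 = -296)
k(Q) = 3 - Q
a(M, l) = -298 - M (a(M, l) = -2 + (-296 - M) = -298 - M)
v(g, m) = (g + m)**2 (v(g, m) = (m + g)**2 = (g + m)**2)
(a(-113, ((-31 + 15) + 33) - 13) + k(-37)) + v(-24, -125) = ((-298 - 1*(-113)) + (3 - 1*(-37))) + (-24 - 125)**2 = ((-298 + 113) + (3 + 37)) + (-149)**2 = (-185 + 40) + 22201 = -145 + 22201 = 22056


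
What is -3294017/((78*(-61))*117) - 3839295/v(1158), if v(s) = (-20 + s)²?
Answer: 1064307587689/360466432092 ≈ 2.9526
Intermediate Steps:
-3294017/((78*(-61))*117) - 3839295/v(1158) = -3294017/((78*(-61))*117) - 3839295/(-20 + 1158)² = -3294017/((-4758*117)) - 3839295/(1138²) = -3294017/(-556686) - 3839295/1295044 = -3294017*(-1/556686) - 3839295*1/1295044 = 3294017/556686 - 3839295/1295044 = 1064307587689/360466432092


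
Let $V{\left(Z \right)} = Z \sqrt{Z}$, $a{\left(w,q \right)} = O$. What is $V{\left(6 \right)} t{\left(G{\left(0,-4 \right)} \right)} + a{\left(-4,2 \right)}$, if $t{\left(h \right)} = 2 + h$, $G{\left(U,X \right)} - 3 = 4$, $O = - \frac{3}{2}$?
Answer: $- \frac{3}{2} + 54 \sqrt{6} \approx 130.77$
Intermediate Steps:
$O = - \frac{3}{2}$ ($O = \left(-3\right) \frac{1}{2} = - \frac{3}{2} \approx -1.5$)
$G{\left(U,X \right)} = 7$ ($G{\left(U,X \right)} = 3 + 4 = 7$)
$a{\left(w,q \right)} = - \frac{3}{2}$
$V{\left(Z \right)} = Z^{\frac{3}{2}}$
$V{\left(6 \right)} t{\left(G{\left(0,-4 \right)} \right)} + a{\left(-4,2 \right)} = 6^{\frac{3}{2}} \left(2 + 7\right) - \frac{3}{2} = 6 \sqrt{6} \cdot 9 - \frac{3}{2} = 54 \sqrt{6} - \frac{3}{2} = - \frac{3}{2} + 54 \sqrt{6}$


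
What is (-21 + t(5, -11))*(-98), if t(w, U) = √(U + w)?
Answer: 2058 - 98*I*√6 ≈ 2058.0 - 240.05*I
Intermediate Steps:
(-21 + t(5, -11))*(-98) = (-21 + √(-11 + 5))*(-98) = (-21 + √(-6))*(-98) = (-21 + I*√6)*(-98) = 2058 - 98*I*√6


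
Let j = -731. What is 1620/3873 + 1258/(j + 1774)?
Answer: 2187298/1346513 ≈ 1.6244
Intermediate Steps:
1620/3873 + 1258/(j + 1774) = 1620/3873 + 1258/(-731 + 1774) = 1620*(1/3873) + 1258/1043 = 540/1291 + 1258*(1/1043) = 540/1291 + 1258/1043 = 2187298/1346513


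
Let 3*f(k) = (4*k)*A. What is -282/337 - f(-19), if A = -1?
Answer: -26458/1011 ≈ -26.170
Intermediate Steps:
f(k) = -4*k/3 (f(k) = ((4*k)*(-1))/3 = (-4*k)/3 = -4*k/3)
-282/337 - f(-19) = -282/337 - (-4)*(-19)/3 = -282*1/337 - 1*76/3 = -282/337 - 76/3 = -26458/1011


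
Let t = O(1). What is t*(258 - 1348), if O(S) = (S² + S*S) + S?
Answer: -3270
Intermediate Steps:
O(S) = S + 2*S² (O(S) = (S² + S²) + S = 2*S² + S = S + 2*S²)
t = 3 (t = 1*(1 + 2*1) = 1*(1 + 2) = 1*3 = 3)
t*(258 - 1348) = 3*(258 - 1348) = 3*(-1090) = -3270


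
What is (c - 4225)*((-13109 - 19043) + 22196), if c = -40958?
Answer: 449841948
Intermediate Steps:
(c - 4225)*((-13109 - 19043) + 22196) = (-40958 - 4225)*((-13109 - 19043) + 22196) = -45183*(-32152 + 22196) = -45183*(-9956) = 449841948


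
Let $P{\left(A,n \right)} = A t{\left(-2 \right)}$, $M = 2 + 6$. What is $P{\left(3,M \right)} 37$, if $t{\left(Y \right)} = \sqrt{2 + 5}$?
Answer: $111 \sqrt{7} \approx 293.68$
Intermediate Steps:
$M = 8$
$t{\left(Y \right)} = \sqrt{7}$
$P{\left(A,n \right)} = A \sqrt{7}$
$P{\left(3,M \right)} 37 = 3 \sqrt{7} \cdot 37 = 111 \sqrt{7}$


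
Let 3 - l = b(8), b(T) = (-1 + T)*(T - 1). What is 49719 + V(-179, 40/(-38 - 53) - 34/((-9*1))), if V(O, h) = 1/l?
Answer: 2287073/46 ≈ 49719.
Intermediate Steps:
b(T) = (-1 + T)**2 (b(T) = (-1 + T)*(-1 + T) = (-1 + T)**2)
l = -46 (l = 3 - (-1 + 8)**2 = 3 - 1*7**2 = 3 - 1*49 = 3 - 49 = -46)
V(O, h) = -1/46 (V(O, h) = 1/(-46) = -1/46)
49719 + V(-179, 40/(-38 - 53) - 34/((-9*1))) = 49719 - 1/46 = 2287073/46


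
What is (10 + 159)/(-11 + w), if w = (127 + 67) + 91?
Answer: 169/274 ≈ 0.61679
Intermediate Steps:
w = 285 (w = 194 + 91 = 285)
(10 + 159)/(-11 + w) = (10 + 159)/(-11 + 285) = 169/274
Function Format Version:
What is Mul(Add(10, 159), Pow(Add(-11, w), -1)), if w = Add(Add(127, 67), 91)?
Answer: Rational(169, 274) ≈ 0.61679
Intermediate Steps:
w = 285 (w = Add(194, 91) = 285)
Mul(Add(10, 159), Pow(Add(-11, w), -1)) = Mul(Add(10, 159), Pow(Add(-11, 285), -1)) = Mul(169, Pow(274, -1)) = Mul(169, Rational(1, 274)) = Rational(169, 274)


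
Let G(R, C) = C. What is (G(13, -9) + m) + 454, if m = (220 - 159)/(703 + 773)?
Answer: 656881/1476 ≈ 445.04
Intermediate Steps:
m = 61/1476 ≈ 0.041328
(G(13, -9) + m) + 454 = (-9 + 61/1476) + 454 = -13223/1476 + 454 = 656881/1476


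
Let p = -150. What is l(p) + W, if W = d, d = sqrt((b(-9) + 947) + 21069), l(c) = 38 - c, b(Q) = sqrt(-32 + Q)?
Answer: 188 + sqrt(22016 + I*sqrt(41)) ≈ 336.38 + 0.021577*I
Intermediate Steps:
d = sqrt(22016 + I*sqrt(41)) (d = sqrt((sqrt(-32 - 9) + 947) + 21069) = sqrt((sqrt(-41) + 947) + 21069) = sqrt((I*sqrt(41) + 947) + 21069) = sqrt((947 + I*sqrt(41)) + 21069) = sqrt(22016 + I*sqrt(41)) ≈ 148.38 + 0.022*I)
W = sqrt(22016 + I*sqrt(41)) ≈ 148.38 + 0.022*I
l(p) + W = (38 - 1*(-150)) + sqrt(22016 + I*sqrt(41)) = (38 + 150) + sqrt(22016 + I*sqrt(41)) = 188 + sqrt(22016 + I*sqrt(41))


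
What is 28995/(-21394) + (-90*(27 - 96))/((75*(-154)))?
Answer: -15591633/8236690 ≈ -1.8929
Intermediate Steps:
28995/(-21394) + (-90*(27 - 96))/((75*(-154))) = 28995*(-1/21394) - 90*(-69)/(-11550) = -28995/21394 + 6210*(-1/11550) = -28995/21394 - 207/385 = -15591633/8236690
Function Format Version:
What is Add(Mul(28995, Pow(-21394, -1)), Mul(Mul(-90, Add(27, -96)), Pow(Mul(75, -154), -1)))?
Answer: Rational(-15591633, 8236690) ≈ -1.8929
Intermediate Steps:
Add(Mul(28995, Pow(-21394, -1)), Mul(Mul(-90, Add(27, -96)), Pow(Mul(75, -154), -1))) = Add(Mul(28995, Rational(-1, 21394)), Mul(Mul(-90, -69), Pow(-11550, -1))) = Add(Rational(-28995, 21394), Mul(6210, Rational(-1, 11550))) = Add(Rational(-28995, 21394), Rational(-207, 385)) = Rational(-15591633, 8236690)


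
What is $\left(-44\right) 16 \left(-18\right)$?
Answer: $12672$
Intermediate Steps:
$\left(-44\right) 16 \left(-18\right) = \left(-704\right) \left(-18\right) = 12672$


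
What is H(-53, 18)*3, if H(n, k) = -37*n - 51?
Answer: 5730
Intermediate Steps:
H(n, k) = -51 - 37*n
H(-53, 18)*3 = (-51 - 37*(-53))*3 = (-51 + 1961)*3 = 1910*3 = 5730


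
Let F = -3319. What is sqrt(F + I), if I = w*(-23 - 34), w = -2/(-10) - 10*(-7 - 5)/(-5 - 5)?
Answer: 4*I*sqrt(4135)/5 ≈ 51.443*I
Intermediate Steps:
w = -59/5 (w = -2*(-1/10) - 10/((-10/(-12))) = 1/5 - 10/((-10*(-1/12))) = 1/5 - 10/5/6 = 1/5 - 10*6/5 = 1/5 - 12 = -59/5 ≈ -11.800)
I = 3363/5 (I = -59*(-23 - 34)/5 = -59/5*(-57) = 3363/5 ≈ 672.60)
sqrt(F + I) = sqrt(-3319 + 3363/5) = sqrt(-13232/5) = 4*I*sqrt(4135)/5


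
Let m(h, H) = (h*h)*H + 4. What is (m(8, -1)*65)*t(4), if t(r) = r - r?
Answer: 0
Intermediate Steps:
m(h, H) = 4 + H*h² (m(h, H) = h²*H + 4 = H*h² + 4 = 4 + H*h²)
t(r) = 0
(m(8, -1)*65)*t(4) = ((4 - 1*8²)*65)*0 = ((4 - 1*64)*65)*0 = ((4 - 64)*65)*0 = -60*65*0 = -3900*0 = 0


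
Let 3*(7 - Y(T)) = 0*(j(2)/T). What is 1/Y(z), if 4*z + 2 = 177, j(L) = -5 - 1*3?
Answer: ⅐ ≈ 0.14286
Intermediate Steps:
j(L) = -8 (j(L) = -5 - 3 = -8)
z = 175/4 (z = -½ + (¼)*177 = -½ + 177/4 = 175/4 ≈ 43.750)
Y(T) = 7 (Y(T) = 7 - 0*(-8/T) = 7 - ⅓*0 = 7 + 0 = 7)
1/Y(z) = 1/7 = ⅐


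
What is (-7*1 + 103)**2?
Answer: 9216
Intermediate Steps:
(-7*1 + 103)**2 = (-7 + 103)**2 = 96**2 = 9216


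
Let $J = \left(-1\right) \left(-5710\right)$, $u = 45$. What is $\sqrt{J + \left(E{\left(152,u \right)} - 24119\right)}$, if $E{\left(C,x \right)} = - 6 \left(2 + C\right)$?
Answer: $i \sqrt{19333} \approx 139.04 i$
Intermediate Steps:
$E{\left(C,x \right)} = -12 - 6 C$
$J = 5710$
$\sqrt{J + \left(E{\left(152,u \right)} - 24119\right)} = \sqrt{5710 - 25043} = \sqrt{-19333} = i \sqrt{19333}$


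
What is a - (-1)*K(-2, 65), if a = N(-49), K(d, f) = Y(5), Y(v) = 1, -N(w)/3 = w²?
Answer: -7202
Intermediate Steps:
N(w) = -3*w²
K(d, f) = 1
a = -7203 (a = -3*(-49)² = -3*2401 = -7203)
a - (-1)*K(-2, 65) = -7203 - (-1) = -7203 - 1*(-1) = -7203 + 1 = -7202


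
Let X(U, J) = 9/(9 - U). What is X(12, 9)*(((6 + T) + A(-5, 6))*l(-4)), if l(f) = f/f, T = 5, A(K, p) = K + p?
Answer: -36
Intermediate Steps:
l(f) = 1
X(12, 9)*(((6 + T) + A(-5, 6))*l(-4)) = (-9/(-9 + 12))*(((6 + 5) + (-5 + 6))*1) = (-9/3)*((11 + 1)*1) = (-9*⅓)*(12*1) = -3*12 = -36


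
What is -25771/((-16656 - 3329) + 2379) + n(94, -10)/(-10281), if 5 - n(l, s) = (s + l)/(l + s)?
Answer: 264881227/181007286 ≈ 1.4634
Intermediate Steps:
n(l, s) = 4 (n(l, s) = 5 - (s + l)/(l + s) = 5 - (l + s)/(l + s) = 5 - 1*1 = 5 - 1 = 4)
-25771/((-16656 - 3329) + 2379) + n(94, -10)/(-10281) = -25771/((-16656 - 3329) + 2379) + 4/(-10281) = -25771/(-19985 + 2379) + 4*(-1/10281) = -25771/(-17606) - 4/10281 = -25771*(-1/17606) - 4/10281 = 25771/17606 - 4/10281 = 264881227/181007286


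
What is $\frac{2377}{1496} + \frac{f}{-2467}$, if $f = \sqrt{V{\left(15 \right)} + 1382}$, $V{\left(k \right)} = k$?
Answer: $\frac{2377}{1496} - \frac{\sqrt{1397}}{2467} \approx 1.5738$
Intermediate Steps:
$f = \sqrt{1397}$ ($f = \sqrt{15 + 1382} = \sqrt{1397} \approx 37.376$)
$\frac{2377}{1496} + \frac{f}{-2467} = \frac{2377}{1496} + \frac{\sqrt{1397}}{-2467} = 2377 \cdot \frac{1}{1496} + \sqrt{1397} \left(- \frac{1}{2467}\right) = \frac{2377}{1496} - \frac{\sqrt{1397}}{2467}$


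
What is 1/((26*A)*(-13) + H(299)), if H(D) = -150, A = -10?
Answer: 1/3230 ≈ 0.00030960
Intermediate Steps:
1/((26*A)*(-13) + H(299)) = 1/((26*(-10))*(-13) - 150) = 1/(-260*(-13) - 150) = 1/(3380 - 150) = 1/3230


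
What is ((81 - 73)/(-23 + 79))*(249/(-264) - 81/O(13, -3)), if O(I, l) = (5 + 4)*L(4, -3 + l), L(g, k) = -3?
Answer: 181/616 ≈ 0.29383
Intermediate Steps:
O(I, l) = -27 (O(I, l) = (5 + 4)*(-3) = 9*(-3) = -27)
((81 - 73)/(-23 + 79))*(249/(-264) - 81/O(13, -3)) = ((81 - 73)/(-23 + 79))*(249/(-264) - 81/(-27)) = (8/56)*(249*(-1/264) - 81*(-1/27)) = (8*(1/56))*(-83/88 + 3) = (⅐)*(181/88) = 181/616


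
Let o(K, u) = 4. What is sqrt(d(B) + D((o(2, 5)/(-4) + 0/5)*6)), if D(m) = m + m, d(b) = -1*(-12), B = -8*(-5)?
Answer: 0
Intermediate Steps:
B = 40
d(b) = 12
D(m) = 2*m
sqrt(d(B) + D((o(2, 5)/(-4) + 0/5)*6)) = sqrt(12 + 2*((4/(-4) + 0/5)*6)) = sqrt(12 + 2*((4*(-1/4) + 0*(1/5))*6)) = sqrt(12 + 2*((-1 + 0)*6)) = sqrt(12 + 2*(-1*6)) = sqrt(12 + 2*(-6)) = sqrt(12 - 12) = sqrt(0) = 0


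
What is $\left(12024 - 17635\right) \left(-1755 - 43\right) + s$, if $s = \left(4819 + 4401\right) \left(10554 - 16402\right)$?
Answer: $-43829982$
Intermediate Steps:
$s = -53918560$ ($s = 9220 \left(-5848\right) = -53918560$)
$\left(12024 - 17635\right) \left(-1755 - 43\right) + s = \left(12024 - 17635\right) \left(-1755 - 43\right) - 53918560 = \left(-5611\right) \left(-1798\right) - 53918560 = 10088578 - 53918560 = -43829982$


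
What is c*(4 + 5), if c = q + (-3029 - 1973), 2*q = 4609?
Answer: -48555/2 ≈ -24278.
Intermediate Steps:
q = 4609/2 (q = (1/2)*4609 = 4609/2 ≈ 2304.5)
c = -5395/2 (c = 4609/2 + (-3029 - 1973) = 4609/2 - 5002 = -5395/2 ≈ -2697.5)
c*(4 + 5) = -5395*(4 + 5)/2 = -5395/2*9 = -48555/2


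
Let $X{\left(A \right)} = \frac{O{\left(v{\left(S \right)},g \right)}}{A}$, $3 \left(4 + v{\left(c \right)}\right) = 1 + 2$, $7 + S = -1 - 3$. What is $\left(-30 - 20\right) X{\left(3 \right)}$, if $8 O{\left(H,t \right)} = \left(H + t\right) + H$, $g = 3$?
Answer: $\frac{25}{4} \approx 6.25$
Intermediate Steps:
$S = -11$ ($S = -7 - 4 = -11$)
$v{\left(c \right)} = -3$ ($v{\left(c \right)} = -4 + \frac{1 + 2}{3} = -4 + \frac{1}{3} \cdot 3 = -4 + 1 = -3$)
$O{\left(H,t \right)} = \frac{H}{4} + \frac{t}{8}$ ($O{\left(H,t \right)} = \frac{\left(H + t\right) + H}{8} = \frac{t + 2 H}{8} = \frac{H}{4} + \frac{t}{8}$)
$X{\left(A \right)} = - \frac{3}{8 A}$ ($X{\left(A \right)} = \frac{\frac{1}{4} \left(-3\right) + \frac{1}{8} \cdot 3}{A} = \frac{- \frac{3}{4} + \frac{3}{8}}{A} = - \frac{3}{8 A}$)
$\left(-30 - 20\right) X{\left(3 \right)} = \left(-30 - 20\right) \left(- \frac{3}{8 \cdot 3}\right) = - 50 \left(\left(- \frac{3}{8}\right) \frac{1}{3}\right) = \left(-50\right) \left(- \frac{1}{8}\right) = \frac{25}{4}$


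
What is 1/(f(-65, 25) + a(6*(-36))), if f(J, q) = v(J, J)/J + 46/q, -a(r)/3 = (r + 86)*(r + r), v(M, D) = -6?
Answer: -325/54755372 ≈ -5.9355e-6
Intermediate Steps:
a(r) = -6*r*(86 + r) (a(r) = -3*(r + 86)*(r + r) = -3*(86 + r)*2*r = -6*r*(86 + r))
f(J, q) = -6/J + 46/q
1/(f(-65, 25) + a(6*(-36))) = 1/((-6/(-65) + 46/25) - 6*6*(-36)*(86 + 6*(-36))) = 1/((-6*(-1/65) + 46*(1/25)) - 6*(-216)*(86 - 216)) = 1/((6/65 + 46/25) - 6*(-216)*(-130)) = 1/(628/325 - 168480) = 1/(-54755372/325) = -325/54755372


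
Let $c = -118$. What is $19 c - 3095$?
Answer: $-5337$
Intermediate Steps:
$19 c - 3095 = 19 \left(-118\right) - 3095 = -2242 - 3095 = -5337$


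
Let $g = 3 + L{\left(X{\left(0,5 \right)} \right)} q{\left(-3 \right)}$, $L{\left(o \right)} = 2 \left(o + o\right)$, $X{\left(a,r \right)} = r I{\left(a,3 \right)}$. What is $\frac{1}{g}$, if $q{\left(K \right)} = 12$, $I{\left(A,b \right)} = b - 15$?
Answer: $- \frac{1}{2877} \approx -0.00034758$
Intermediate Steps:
$I{\left(A,b \right)} = -15 + b$ ($I{\left(A,b \right)} = b - 15 = -15 + b$)
$X{\left(a,r \right)} = - 12 r$ ($X{\left(a,r \right)} = r \left(-15 + 3\right) = r \left(-12\right) = - 12 r$)
$L{\left(o \right)} = 4 o$ ($L{\left(o \right)} = 2 \cdot 2 o = 4 o$)
$g = -2877$ ($g = 3 + 4 \left(\left(-12\right) 5\right) 12 = 3 + 4 \left(-60\right) 12 = 3 - 2880 = -2877$)
$\frac{1}{g} = \frac{1}{-2877} = - \frac{1}{2877}$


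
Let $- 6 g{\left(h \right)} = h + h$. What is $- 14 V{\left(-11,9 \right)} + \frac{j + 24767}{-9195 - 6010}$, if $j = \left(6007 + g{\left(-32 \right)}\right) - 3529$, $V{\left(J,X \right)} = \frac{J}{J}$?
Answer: $- \frac{720377}{45615} \approx -15.793$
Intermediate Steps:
$g{\left(h \right)} = - \frac{h}{3}$ ($g{\left(h \right)} = - \frac{h + h}{6} = - \frac{2 h}{6} = - \frac{h}{3}$)
$V{\left(J,X \right)} = 1$
$j = \frac{7466}{3}$ ($j = \left(6007 - - \frac{32}{3}\right) - 3529 = \left(6007 + \frac{32}{3}\right) - 3529 = \frac{18053}{3} - 3529 = \frac{7466}{3} \approx 2488.7$)
$- 14 V{\left(-11,9 \right)} + \frac{j + 24767}{-9195 - 6010} = \left(-14\right) 1 + \frac{\frac{7466}{3} + 24767}{-9195 - 6010} = -14 + \frac{81767}{3 \left(-15205\right)} = -14 + \frac{81767}{3} \left(- \frac{1}{15205}\right) = -14 - \frac{81767}{45615} = - \frac{720377}{45615}$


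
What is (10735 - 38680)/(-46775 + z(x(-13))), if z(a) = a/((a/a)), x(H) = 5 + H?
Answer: 27945/46783 ≈ 0.59733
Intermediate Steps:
z(a) = a (z(a) = a/1 = a*1 = a)
(10735 - 38680)/(-46775 + z(x(-13))) = (10735 - 38680)/(-46775 + (5 - 13)) = -27945/(-46775 - 8) = -27945/(-46783) = -27945*(-1/46783) = 27945/46783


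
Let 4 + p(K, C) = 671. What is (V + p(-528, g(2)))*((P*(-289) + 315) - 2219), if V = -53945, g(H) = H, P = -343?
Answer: -5179846994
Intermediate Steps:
p(K, C) = 667 (p(K, C) = -4 + 671 = 667)
(V + p(-528, g(2)))*((P*(-289) + 315) - 2219) = (-53945 + 667)*((-343*(-289) + 315) - 2219) = -53278*((99127 + 315) - 2219) = -53278*(99442 - 2219) = -53278*97223 = -5179846994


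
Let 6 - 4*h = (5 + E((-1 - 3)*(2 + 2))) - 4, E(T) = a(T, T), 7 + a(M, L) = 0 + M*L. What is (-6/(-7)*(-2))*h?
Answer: 732/7 ≈ 104.57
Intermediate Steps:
a(M, L) = -7 + L*M (a(M, L) = -7 + (0 + M*L) = -7 + (0 + L*M) = -7 + L*M)
E(T) = -7 + T**2 (E(T) = -7 + T*T = -7 + T**2)
h = -61 (h = 3/2 - ((5 + (-7 + ((-1 - 3)*(2 + 2))**2)) - 4)/4 = 3/2 - ((5 + (-7 + (-4*4)**2)) - 4)/4 = 3/2 - ((5 + (-7 + (-16)**2)) - 4)/4 = 3/2 - ((5 + (-7 + 256)) - 4)/4 = 3/2 - ((5 + 249) - 4)/4 = 3/2 - (254 - 4)/4 = 3/2 - 1/4*250 = 3/2 - 125/2 = -61)
(-6/(-7)*(-2))*h = (-6/(-7)*(-2))*(-61) = (-6*(-1/7)*(-2))*(-61) = ((6/7)*(-2))*(-61) = -12/7*(-61) = 732/7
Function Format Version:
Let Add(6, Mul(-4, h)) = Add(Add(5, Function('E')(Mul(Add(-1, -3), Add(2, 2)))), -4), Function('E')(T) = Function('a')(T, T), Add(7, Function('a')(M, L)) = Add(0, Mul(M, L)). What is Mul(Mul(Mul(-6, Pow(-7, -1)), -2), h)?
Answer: Rational(732, 7) ≈ 104.57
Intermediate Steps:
Function('a')(M, L) = Add(-7, Mul(L, M)) (Function('a')(M, L) = Add(-7, Add(0, Mul(M, L))) = Add(-7, Add(0, Mul(L, M))) = Add(-7, Mul(L, M)))
Function('E')(T) = Add(-7, Pow(T, 2)) (Function('E')(T) = Add(-7, Mul(T, T)) = Add(-7, Pow(T, 2)))
h = -61 (h = Add(Rational(3, 2), Mul(Rational(-1, 4), Add(Add(5, Add(-7, Pow(Mul(Add(-1, -3), Add(2, 2)), 2))), -4))) = Add(Rational(3, 2), Mul(Rational(-1, 4), Add(Add(5, Add(-7, Pow(Mul(-4, 4), 2))), -4))) = Add(Rational(3, 2), Mul(Rational(-1, 4), Add(Add(5, Add(-7, Pow(-16, 2))), -4))) = Add(Rational(3, 2), Mul(Rational(-1, 4), Add(Add(5, Add(-7, 256)), -4))) = Add(Rational(3, 2), Mul(Rational(-1, 4), Add(Add(5, 249), -4))) = Add(Rational(3, 2), Mul(Rational(-1, 4), Add(254, -4))) = Add(Rational(3, 2), Mul(Rational(-1, 4), 250)) = Add(Rational(3, 2), Rational(-125, 2)) = -61)
Mul(Mul(Mul(-6, Pow(-7, -1)), -2), h) = Mul(Mul(Mul(-6, Pow(-7, -1)), -2), -61) = Mul(Mul(Mul(-6, Rational(-1, 7)), -2), -61) = Mul(Mul(Rational(6, 7), -2), -61) = Mul(Rational(-12, 7), -61) = Rational(732, 7)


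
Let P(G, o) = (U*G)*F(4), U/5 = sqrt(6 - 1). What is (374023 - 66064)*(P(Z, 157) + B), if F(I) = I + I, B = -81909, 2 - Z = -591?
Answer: -25224613731 + 7304787480*sqrt(5) ≈ -8.8906e+9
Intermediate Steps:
Z = 593 (Z = 2 - 1*(-591) = 2 + 591 = 593)
U = 5*sqrt(5) (U = 5*sqrt(6 - 1) = 5*sqrt(5) ≈ 11.180)
F(I) = 2*I
P(G, o) = 40*G*sqrt(5) (P(G, o) = ((5*sqrt(5))*G)*(2*4) = (5*G*sqrt(5))*8 = 40*G*sqrt(5))
(374023 - 66064)*(P(Z, 157) + B) = (374023 - 66064)*(40*593*sqrt(5) - 81909) = 307959*(23720*sqrt(5) - 81909) = 307959*(-81909 + 23720*sqrt(5)) = -25224613731 + 7304787480*sqrt(5)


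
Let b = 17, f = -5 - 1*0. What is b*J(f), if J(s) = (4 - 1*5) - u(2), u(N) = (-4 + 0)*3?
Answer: 187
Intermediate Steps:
u(N) = -12 (u(N) = -4*3 = -12)
f = -5 (f = -5 + 0 = -5)
J(s) = 11 (J(s) = (4 - 1*5) - 1*(-12) = (4 - 5) + 12 = -1 + 12 = 11)
b*J(f) = 17*11 = 187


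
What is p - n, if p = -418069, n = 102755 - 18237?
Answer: -502587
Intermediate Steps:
n = 84518
p - n = -418069 - 1*84518 = -418069 - 84518 = -502587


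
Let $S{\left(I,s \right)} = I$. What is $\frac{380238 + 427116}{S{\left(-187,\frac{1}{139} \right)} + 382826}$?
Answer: $\frac{807354}{382639} \approx 2.11$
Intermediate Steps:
$\frac{380238 + 427116}{S{\left(-187,\frac{1}{139} \right)} + 382826} = \frac{380238 + 427116}{-187 + 382826} = \frac{807354}{382639}$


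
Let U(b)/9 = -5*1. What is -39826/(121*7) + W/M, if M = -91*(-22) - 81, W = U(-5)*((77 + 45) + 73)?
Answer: -83938171/1627087 ≈ -51.588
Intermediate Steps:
U(b) = -45 (U(b) = 9*(-5*1) = 9*(-5) = -45)
W = -8775 (W = -45*((77 + 45) + 73) = -45*(122 + 73) = -45*195 = -8775)
M = 1921 (M = 2002 - 81 = 1921)
-39826/(121*7) + W/M = -39826/(121*7) - 8775/1921 = -39826/847 - 8775*1/1921 = -39826*1/847 - 8775/1921 = -39826/847 - 8775/1921 = -83938171/1627087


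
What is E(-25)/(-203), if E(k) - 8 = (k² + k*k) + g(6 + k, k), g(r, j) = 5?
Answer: -1263/203 ≈ -6.2217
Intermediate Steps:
E(k) = 13 + 2*k² (E(k) = 8 + ((k² + k*k) + 5) = 8 + ((k² + k²) + 5) = 8 + (2*k² + 5) = 8 + (5 + 2*k²) = 13 + 2*k²)
E(-25)/(-203) = (13 + 2*(-25)²)/(-203) = (13 + 2*625)*(-1/203) = (13 + 1250)*(-1/203) = 1263*(-1/203) = -1263/203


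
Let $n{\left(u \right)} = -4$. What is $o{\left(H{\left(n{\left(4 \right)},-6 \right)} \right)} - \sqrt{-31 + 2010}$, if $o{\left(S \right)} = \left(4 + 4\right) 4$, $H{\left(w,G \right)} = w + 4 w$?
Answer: $32 - \sqrt{1979} \approx -12.486$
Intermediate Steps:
$H{\left(w,G \right)} = 5 w$
$o{\left(S \right)} = 32$ ($o{\left(S \right)} = 8 \cdot 4 = 32$)
$o{\left(H{\left(n{\left(4 \right)},-6 \right)} \right)} - \sqrt{-31 + 2010} = 32 - \sqrt{-31 + 2010} = 32 - \sqrt{1979}$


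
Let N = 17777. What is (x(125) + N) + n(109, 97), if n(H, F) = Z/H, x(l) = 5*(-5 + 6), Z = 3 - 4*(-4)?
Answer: 1938257/109 ≈ 17782.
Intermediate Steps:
Z = 19 (Z = 3 + 16 = 19)
x(l) = 5 (x(l) = 5*1 = 5)
n(H, F) = 19/H
(x(125) + N) + n(109, 97) = (5 + 17777) + 19/109 = 17782 + 19*(1/109) = 17782 + 19/109 = 1938257/109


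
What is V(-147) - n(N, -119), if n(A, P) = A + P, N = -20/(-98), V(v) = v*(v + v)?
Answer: 2123503/49 ≈ 43337.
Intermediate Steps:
V(v) = 2*v**2 (V(v) = v*(2*v) = 2*v**2)
N = 10/49 (N = -20*(-1/98) = 10/49 ≈ 0.20408)
V(-147) - n(N, -119) = 2*(-147)**2 - (10/49 - 119) = 2*21609 - 1*(-5821/49) = 43218 + 5821/49 = 2123503/49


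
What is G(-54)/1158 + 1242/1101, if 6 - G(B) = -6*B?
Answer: 60451/70831 ≈ 0.85345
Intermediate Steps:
G(B) = 6 + 6*B (G(B) = 6 - (-6)*B = 6 + 6*B)
G(-54)/1158 + 1242/1101 = (6 + 6*(-54))/1158 + 1242/1101 = (6 - 324)*(1/1158) + 1242*(1/1101) = -318*1/1158 + 414/367 = -53/193 + 414/367 = 60451/70831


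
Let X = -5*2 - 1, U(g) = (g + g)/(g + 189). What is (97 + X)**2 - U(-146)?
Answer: 318320/43 ≈ 7402.8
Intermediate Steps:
U(g) = 2*g/(189 + g) (U(g) = (2*g)/(189 + g) = 2*g/(189 + g))
X = -11 (X = -10 - 1 = -11)
(97 + X)**2 - U(-146) = (97 - 11)**2 - 2*(-146)/(189 - 146) = 86**2 - 2*(-146)/43 = 7396 - 2*(-146)/43 = 7396 - 1*(-292/43) = 7396 + 292/43 = 318320/43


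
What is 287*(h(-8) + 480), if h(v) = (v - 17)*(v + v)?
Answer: 252560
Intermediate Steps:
h(v) = 2*v*(-17 + v) (h(v) = (-17 + v)*(2*v) = 2*v*(-17 + v))
287*(h(-8) + 480) = 287*(2*(-8)*(-17 - 8) + 480) = 287*(2*(-8)*(-25) + 480) = 287*(400 + 480) = 287*880 = 252560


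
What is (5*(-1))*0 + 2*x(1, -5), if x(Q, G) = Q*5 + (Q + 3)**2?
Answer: 42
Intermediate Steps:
x(Q, G) = (3 + Q)**2 + 5*Q (x(Q, G) = 5*Q + (3 + Q)**2 = (3 + Q)**2 + 5*Q)
(5*(-1))*0 + 2*x(1, -5) = (5*(-1))*0 + 2*((3 + 1)**2 + 5*1) = -5*0 + 2*(4**2 + 5) = 0 + 2*(16 + 5) = 0 + 2*21 = 0 + 42 = 42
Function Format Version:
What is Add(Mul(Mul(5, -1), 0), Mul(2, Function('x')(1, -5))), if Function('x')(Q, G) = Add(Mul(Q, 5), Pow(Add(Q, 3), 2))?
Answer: 42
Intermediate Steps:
Function('x')(Q, G) = Add(Pow(Add(3, Q), 2), Mul(5, Q)) (Function('x')(Q, G) = Add(Mul(5, Q), Pow(Add(3, Q), 2)) = Add(Pow(Add(3, Q), 2), Mul(5, Q)))
Add(Mul(Mul(5, -1), 0), Mul(2, Function('x')(1, -5))) = Add(Mul(Mul(5, -1), 0), Mul(2, Add(Pow(Add(3, 1), 2), Mul(5, 1)))) = Add(Mul(-5, 0), Mul(2, Add(Pow(4, 2), 5))) = Add(0, Mul(2, Add(16, 5))) = Add(0, Mul(2, 21)) = Add(0, 42) = 42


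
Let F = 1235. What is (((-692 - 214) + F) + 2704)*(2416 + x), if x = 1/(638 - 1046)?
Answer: 996569997/136 ≈ 7.3277e+6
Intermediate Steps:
x = -1/408 (x = 1/(-408) = -1/408 ≈ -0.0024510)
(((-692 - 214) + F) + 2704)*(2416 + x) = (((-692 - 214) + 1235) + 2704)*(2416 - 1/408) = ((-906 + 1235) + 2704)*(985727/408) = (329 + 2704)*(985727/408) = 3033*(985727/408) = 996569997/136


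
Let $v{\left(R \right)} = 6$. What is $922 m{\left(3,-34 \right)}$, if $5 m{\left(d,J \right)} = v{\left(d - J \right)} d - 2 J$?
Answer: $\frac{79292}{5} \approx 15858.0$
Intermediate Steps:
$m{\left(d,J \right)} = - \frac{2 J}{5} + \frac{6 d}{5}$ ($m{\left(d,J \right)} = \frac{6 d - 2 J}{5} = \frac{- 2 J + 6 d}{5} = - \frac{2 J}{5} + \frac{6 d}{5}$)
$922 m{\left(3,-34 \right)} = 922 \left(\left(- \frac{2}{5}\right) \left(-34\right) + \frac{6}{5} \cdot 3\right) = 922 \left(\frac{68}{5} + \frac{18}{5}\right) = 922 \cdot \frac{86}{5} = \frac{79292}{5}$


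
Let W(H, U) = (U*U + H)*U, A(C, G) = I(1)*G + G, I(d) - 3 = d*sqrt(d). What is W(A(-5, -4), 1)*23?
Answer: -437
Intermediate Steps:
I(d) = 3 + d**(3/2) (I(d) = 3 + d*sqrt(d) = 3 + d**(3/2))
A(C, G) = 5*G (A(C, G) = (3 + 1**(3/2))*G + G = (3 + 1)*G + G = 4*G + G = 5*G)
W(H, U) = U*(H + U**2) (W(H, U) = (U**2 + H)*U = (H + U**2)*U = U*(H + U**2))
W(A(-5, -4), 1)*23 = (1*(5*(-4) + 1**2))*23 = (1*(-20 + 1))*23 = (1*(-19))*23 = -19*23 = -437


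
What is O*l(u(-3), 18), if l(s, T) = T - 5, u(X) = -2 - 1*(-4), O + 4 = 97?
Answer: 1209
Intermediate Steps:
O = 93 (O = -4 + 97 = 93)
u(X) = 2 (u(X) = -2 + 4 = 2)
l(s, T) = -5 + T
O*l(u(-3), 18) = 93*(-5 + 18) = 93*13 = 1209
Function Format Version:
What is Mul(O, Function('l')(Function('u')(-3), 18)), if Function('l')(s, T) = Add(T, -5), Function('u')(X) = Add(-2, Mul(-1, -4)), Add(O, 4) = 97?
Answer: 1209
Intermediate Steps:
O = 93 (O = Add(-4, 97) = 93)
Function('u')(X) = 2 (Function('u')(X) = Add(-2, 4) = 2)
Function('l')(s, T) = Add(-5, T)
Mul(O, Function('l')(Function('u')(-3), 18)) = Mul(93, Add(-5, 18)) = Mul(93, 13) = 1209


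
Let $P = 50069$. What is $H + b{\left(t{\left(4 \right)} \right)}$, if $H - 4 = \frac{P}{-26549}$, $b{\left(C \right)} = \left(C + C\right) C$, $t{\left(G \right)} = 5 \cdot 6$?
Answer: $\frac{47844327}{26549} \approx 1802.1$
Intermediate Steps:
$t{\left(G \right)} = 30$
$b{\left(C \right)} = 2 C^{2}$ ($b{\left(C \right)} = 2 C C = 2 C^{2}$)
$H = \frac{56127}{26549}$ ($H = 4 + \frac{50069}{-26549} = 4 + 50069 \left(- \frac{1}{26549}\right) = 4 - \frac{50069}{26549} = \frac{56127}{26549} \approx 2.1141$)
$H + b{\left(t{\left(4 \right)} \right)} = \frac{56127}{26549} + 2 \cdot 30^{2} = \frac{56127}{26549} + 2 \cdot 900 = \frac{56127}{26549} + 1800 = \frac{47844327}{26549}$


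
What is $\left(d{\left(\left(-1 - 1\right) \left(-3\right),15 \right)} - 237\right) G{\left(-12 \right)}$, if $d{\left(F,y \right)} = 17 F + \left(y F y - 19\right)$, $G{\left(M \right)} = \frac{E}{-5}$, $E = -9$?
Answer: $\frac{10764}{5} \approx 2152.8$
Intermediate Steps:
$G{\left(M \right)} = \frac{9}{5}$ ($G{\left(M \right)} = - \frac{9}{-5} = \left(-9\right) \left(- \frac{1}{5}\right) = \frac{9}{5}$)
$d{\left(F,y \right)} = -19 + 17 F + F y^{2}$ ($d{\left(F,y \right)} = 17 F + \left(F y y - 19\right) = 17 F + \left(F y^{2} - 19\right) = 17 F + \left(-19 + F y^{2}\right) = -19 + 17 F + F y^{2}$)
$\left(d{\left(\left(-1 - 1\right) \left(-3\right),15 \right)} - 237\right) G{\left(-12 \right)} = \left(\left(-19 + 17 \left(-1 - 1\right) \left(-3\right) + \left(-1 - 1\right) \left(-3\right) 15^{2}\right) - 237\right) \frac{9}{5} = \left(\left(-19 + 17 \left(\left(-2\right) \left(-3\right)\right) + \left(-2\right) \left(-3\right) 225\right) - 237\right) \frac{9}{5} = \left(\left(-19 + 17 \cdot 6 + 6 \cdot 225\right) - 237\right) \frac{9}{5} = \left(\left(-19 + 102 + 1350\right) - 237\right) \frac{9}{5} = \left(1433 - 237\right) \frac{9}{5} = 1196 \cdot \frac{9}{5} = \frac{10764}{5}$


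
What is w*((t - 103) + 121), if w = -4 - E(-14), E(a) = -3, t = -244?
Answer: 226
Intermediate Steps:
w = -1 (w = -4 - 1*(-3) = -4 + 3 = -1)
w*((t - 103) + 121) = -((-244 - 103) + 121) = -(-347 + 121) = -1*(-226) = 226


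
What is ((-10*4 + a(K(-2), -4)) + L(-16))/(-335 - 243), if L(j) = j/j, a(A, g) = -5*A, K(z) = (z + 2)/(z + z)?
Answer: 39/578 ≈ 0.067474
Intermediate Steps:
K(z) = (2 + z)/(2*z) (K(z) = (2 + z)/((2*z)) = (2 + z)*(1/(2*z)) = (2 + z)/(2*z))
L(j) = 1
((-10*4 + a(K(-2), -4)) + L(-16))/(-335 - 243) = ((-10*4 - 5*(2 - 2)/(2*(-2))) + 1)/(-335 - 243) = ((-40 - 5*(-1)*0/(2*2)) + 1)/(-578) = ((-40 - 5*0) + 1)*(-1/578) = ((-40 + 0) + 1)*(-1/578) = (-40 + 1)*(-1/578) = -39*(-1/578) = 39/578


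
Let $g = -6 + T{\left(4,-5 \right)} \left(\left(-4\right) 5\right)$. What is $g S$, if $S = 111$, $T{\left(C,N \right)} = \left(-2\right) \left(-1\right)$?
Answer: $-5106$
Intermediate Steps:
$T{\left(C,N \right)} = 2$
$g = -46$ ($g = -6 + 2 \left(\left(-4\right) 5\right) = -6 + 2 \left(-20\right) = -6 - 40 = -46$)
$g S = \left(-46\right) 111 = -5106$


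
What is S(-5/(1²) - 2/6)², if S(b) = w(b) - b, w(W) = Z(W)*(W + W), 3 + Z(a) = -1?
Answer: 2304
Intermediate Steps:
Z(a) = -4 (Z(a) = -3 - 1 = -4)
w(W) = -8*W (w(W) = -4*(W + W) = -8*W)
S(b) = -9*b (S(b) = -8*b - b = -9*b)
S(-5/(1²) - 2/6)² = (-9*(-5/(1²) - 2/6))² = (-9*(-5/1 - 2*⅙))² = (-9*(-5*1 - ⅓))² = (-9*(-5 - ⅓))² = (-9*(-16/3))² = 48² = 2304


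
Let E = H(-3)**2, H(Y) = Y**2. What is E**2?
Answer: 6561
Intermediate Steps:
E = 81 (E = ((-3)**2)**2 = 9**2 = 81)
E**2 = 81**2 = 6561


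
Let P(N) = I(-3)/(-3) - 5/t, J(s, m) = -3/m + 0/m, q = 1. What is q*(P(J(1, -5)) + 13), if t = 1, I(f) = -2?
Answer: 26/3 ≈ 8.6667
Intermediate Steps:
J(s, m) = -3/m (J(s, m) = -3/m + 0 = -3/m)
P(N) = -13/3 (P(N) = -2/(-3) - 5/1 = -2*(-1/3) - 5*1 = 2/3 - 5 = -13/3)
q*(P(J(1, -5)) + 13) = 1*(-13/3 + 13) = 1*(26/3) = 26/3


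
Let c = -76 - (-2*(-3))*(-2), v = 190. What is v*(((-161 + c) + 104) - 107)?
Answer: -43320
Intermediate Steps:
c = -64 (c = -76 - 6*(-2) = -76 - 1*(-12) = -76 + 12 = -64)
v*(((-161 + c) + 104) - 107) = 190*(((-161 - 64) + 104) - 107) = 190*((-225 + 104) - 107) = 190*(-121 - 107) = 190*(-228) = -43320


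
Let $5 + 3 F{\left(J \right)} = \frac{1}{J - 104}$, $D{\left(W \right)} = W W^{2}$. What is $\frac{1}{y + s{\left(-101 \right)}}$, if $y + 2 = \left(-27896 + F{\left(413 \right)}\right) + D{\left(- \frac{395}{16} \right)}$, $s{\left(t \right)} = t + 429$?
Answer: $- \frac{3796992}{161820287789} \approx -2.3464 \cdot 10^{-5}$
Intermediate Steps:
$D{\left(W \right)} = W^{3}$
$F{\left(J \right)} = - \frac{5}{3} + \frac{1}{3 \left(-104 + J\right)}$ ($F{\left(J \right)} = - \frac{5}{3} + \frac{1}{3 \left(J - 104\right)} = - \frac{5}{3} + \frac{1}{3 \left(-104 + J\right)}$)
$s{\left(t \right)} = 429 + t$
$y = - \frac{163065701165}{3796992}$ ($y = -2 - \left(27896 + \frac{61629875}{4096} - \frac{521 - 2065}{3 \left(-104 + 413\right)}\right) = -2 - \left(27896 + \frac{61629875}{4096} - \frac{521 - 2065}{3 \cdot 309}\right) = -2 - \left(27896 + \frac{1544}{927} + \frac{61629875}{4096}\right) = -2 - \frac{163058107181}{3796992} = - \frac{163065701165}{3796992} \approx -42946.0$)
$\frac{1}{y + s{\left(-101 \right)}} = \frac{1}{- \frac{163065701165}{3796992} + \left(429 - 101\right)} = \frac{1}{- \frac{163065701165}{3796992} + 328} = \frac{1}{- \frac{161820287789}{3796992}} = - \frac{3796992}{161820287789}$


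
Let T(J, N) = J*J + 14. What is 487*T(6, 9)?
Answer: 24350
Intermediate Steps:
T(J, N) = 14 + J² (T(J, N) = J² + 14 = 14 + J²)
487*T(6, 9) = 487*(14 + 6²) = 487*(14 + 36) = 487*50 = 24350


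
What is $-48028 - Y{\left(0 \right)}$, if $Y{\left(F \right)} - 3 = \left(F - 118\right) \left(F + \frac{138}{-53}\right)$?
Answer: $- \frac{2561927}{53} \approx -48338.0$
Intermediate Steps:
$Y{\left(F \right)} = 3 + \left(-118 + F\right) \left(- \frac{138}{53} + F\right)$ ($Y{\left(F \right)} = 3 + \left(F - 118\right) \left(F + \frac{138}{-53}\right) = 3 + \left(-118 + F\right) \left(F + 138 \left(- \frac{1}{53}\right)\right) = 3 + \left(-118 + F\right) \left(F - \frac{138}{53}\right) = 3 + \left(-118 + F\right) \left(- \frac{138}{53} + F\right)$)
$-48028 - Y{\left(0 \right)} = -48028 - \left(\frac{16443}{53} + 0^{2} - 0\right) = -48028 - \left(\frac{16443}{53} + 0 + 0\right) = -48028 - \frac{16443}{53} = - \frac{2561927}{53}$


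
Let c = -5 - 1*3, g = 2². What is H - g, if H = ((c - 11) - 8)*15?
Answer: -409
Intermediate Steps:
g = 4
c = -8 (c = -5 - 3 = -8)
H = -405 (H = ((-8 - 11) - 8)*15 = (-19 - 8)*15 = -27*15 = -405)
H - g = -405 - 1*4 = -405 - 4 = -409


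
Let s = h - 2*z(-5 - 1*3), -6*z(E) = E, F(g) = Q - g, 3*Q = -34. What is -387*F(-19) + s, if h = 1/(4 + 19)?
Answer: -204904/69 ≈ -2969.6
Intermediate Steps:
Q = -34/3 (Q = (⅓)*(-34) = -34/3 ≈ -11.333)
h = 1/23 ≈ 0.043478
F(g) = -34/3 - g
z(E) = -E/6
s = -181/69 (s = 1/23 - (-1)*(-5 - 1*3)/3 = 1/23 - (-1)*(-5 - 3)/3 = 1/23 - (-1)*(-8)/3 = 1/23 - 2*4/3 = 1/23 - 8/3 = -181/69 ≈ -2.6232)
-387*F(-19) + s = -387*(-34/3 - 1*(-19)) - 181/69 = -387*(-34/3 + 19) - 181/69 = -387*23/3 - 181/69 = -2967 - 181/69 = -204904/69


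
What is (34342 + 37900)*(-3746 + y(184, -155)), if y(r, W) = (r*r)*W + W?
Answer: -379384714602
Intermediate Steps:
y(r, W) = W + W*r² (y(r, W) = r²*W + W = W*r² + W = W + W*r²)
(34342 + 37900)*(-3746 + y(184, -155)) = (34342 + 37900)*(-3746 - 155*(1 + 184²)) = 72242*(-3746 - 155*(1 + 33856)) = 72242*(-3746 - 155*33857) = 72242*(-3746 - 5247835) = 72242*(-5251581) = -379384714602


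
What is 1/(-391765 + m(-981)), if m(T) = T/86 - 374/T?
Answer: -84366/33052576187 ≈ -2.5525e-6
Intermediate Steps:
m(T) = -374/T + T/86 (m(T) = T*(1/86) - 374/T = T/86 - 374/T = -374/T + T/86)
1/(-391765 + m(-981)) = 1/(-391765 + (-374/(-981) + (1/86)*(-981))) = 1/(-391765 + (-374*(-1/981) - 981/86)) = 1/(-391765 + (374/981 - 981/86)) = 1/(-391765 - 930197/84366) = 1/(-33052576187/84366) = -84366/33052576187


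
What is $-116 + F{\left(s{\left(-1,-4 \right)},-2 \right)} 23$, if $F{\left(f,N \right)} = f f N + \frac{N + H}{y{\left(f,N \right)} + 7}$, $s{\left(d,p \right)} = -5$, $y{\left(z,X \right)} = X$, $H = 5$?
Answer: $- \frac{6261}{5} \approx -1252.2$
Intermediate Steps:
$F{\left(f,N \right)} = N f^{2} + \frac{5 + N}{7 + N}$ ($F{\left(f,N \right)} = f f N + \frac{N + 5}{N + 7} = f^{2} N + \frac{5 + N}{7 + N} = N f^{2} + \frac{5 + N}{7 + N}$)
$-116 + F{\left(s{\left(-1,-4 \right)},-2 \right)} 23 = -116 + \frac{5 - 2 + \left(-2\right)^{2} \left(-5\right)^{2} + 7 \left(-2\right) \left(-5\right)^{2}}{7 - 2} \cdot 23 = -116 + \frac{5 - 2 + 4 \cdot 25 + 7 \left(-2\right) 25}{5} \cdot 23 = -116 + \frac{5 - 2 + 100 - 350}{5} \cdot 23 = -116 + \frac{1}{5} \left(-247\right) 23 = -116 - \frac{5681}{5} = - \frac{6261}{5}$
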